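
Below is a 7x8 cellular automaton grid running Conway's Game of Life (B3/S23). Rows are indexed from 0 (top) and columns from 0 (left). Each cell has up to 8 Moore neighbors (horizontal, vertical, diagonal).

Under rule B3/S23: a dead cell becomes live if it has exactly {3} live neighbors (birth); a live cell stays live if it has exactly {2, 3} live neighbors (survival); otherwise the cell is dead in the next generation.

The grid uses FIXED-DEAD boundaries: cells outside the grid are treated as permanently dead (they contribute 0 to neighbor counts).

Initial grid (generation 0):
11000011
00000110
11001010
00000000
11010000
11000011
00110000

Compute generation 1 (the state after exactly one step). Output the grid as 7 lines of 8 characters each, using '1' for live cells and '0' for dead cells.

Simulating step by step:
Generation 0 (given above): 19 live cells
Generation 1: 12 live cells
(generation 1 grid is the final answer)

Answer: 00000111
00000000
00000010
00100000
11100000
10010000
01100000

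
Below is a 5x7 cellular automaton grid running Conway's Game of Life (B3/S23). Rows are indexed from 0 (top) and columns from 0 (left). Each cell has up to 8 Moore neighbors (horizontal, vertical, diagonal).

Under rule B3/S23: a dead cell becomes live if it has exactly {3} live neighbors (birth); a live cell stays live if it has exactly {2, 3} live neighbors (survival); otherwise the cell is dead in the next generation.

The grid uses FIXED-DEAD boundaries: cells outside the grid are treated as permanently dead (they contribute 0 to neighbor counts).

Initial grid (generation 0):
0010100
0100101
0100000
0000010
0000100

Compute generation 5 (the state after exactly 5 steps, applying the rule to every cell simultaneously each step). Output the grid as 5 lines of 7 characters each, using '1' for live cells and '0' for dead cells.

Answer: 0111100
0100010
0011110
0000100
0000000

Derivation:
Simulating step by step:
Generation 0 (given above): 8 live cells
Generation 1: 7 live cells
0001010
0111010
0000010
0000000
0000000
Generation 2: 7 live cells
0001000
0011011
0010100
0000000
0000000
Generation 3: 8 live cells
0011100
0010010
0010110
0000000
0000000
Generation 4: 9 live cells
0011100
0110010
0001110
0000000
0000000
Generation 5: 11 live cells
(generation 5 grid is the final answer)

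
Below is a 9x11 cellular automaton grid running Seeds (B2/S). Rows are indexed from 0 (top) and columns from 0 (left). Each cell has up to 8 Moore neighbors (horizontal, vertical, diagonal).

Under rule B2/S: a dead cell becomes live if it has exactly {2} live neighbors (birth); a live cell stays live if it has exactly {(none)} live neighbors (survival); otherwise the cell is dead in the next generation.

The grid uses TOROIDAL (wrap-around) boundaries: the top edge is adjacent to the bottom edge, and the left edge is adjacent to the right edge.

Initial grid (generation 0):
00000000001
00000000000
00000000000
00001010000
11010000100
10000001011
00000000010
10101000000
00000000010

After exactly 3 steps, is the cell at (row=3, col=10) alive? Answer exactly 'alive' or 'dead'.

Answer: alive

Derivation:
Simulating step by step:
Generation 0 (given above): 16 live cells
Generation 1: 21 live cells
00000000010
00000000000
00000100000
11110101000
00101110000
00100000000
00010000000
01010000110
11010000000
Generation 2: 16 live cells
11100000001
00000000000
10010000000
00000000000
10000001000
01000010000
01001000110
00000000001
00001000000
Generation 3: 23 live cells
00010000000
00010000000
00000000000
11000000001
01000010000
00100100011
00100101001
10011100100
00110000010

Cell (3,10) at generation 3: 1 -> alive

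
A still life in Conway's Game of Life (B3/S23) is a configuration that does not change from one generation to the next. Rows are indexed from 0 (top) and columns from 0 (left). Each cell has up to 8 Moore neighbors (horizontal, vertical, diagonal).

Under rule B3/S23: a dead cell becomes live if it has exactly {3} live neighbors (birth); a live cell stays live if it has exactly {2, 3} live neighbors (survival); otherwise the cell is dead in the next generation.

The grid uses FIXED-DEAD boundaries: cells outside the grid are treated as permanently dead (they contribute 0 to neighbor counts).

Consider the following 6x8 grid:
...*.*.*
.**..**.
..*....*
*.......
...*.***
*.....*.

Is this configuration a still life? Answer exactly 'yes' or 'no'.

Compute generation 1 and compare to generation 0 (given above):
Generation 1:
..*.**..
.*****.*
..*...*.
.......*
.....***
.....***
Cell (0,2) differs: gen0=0 vs gen1=1 -> NOT a still life.

Answer: no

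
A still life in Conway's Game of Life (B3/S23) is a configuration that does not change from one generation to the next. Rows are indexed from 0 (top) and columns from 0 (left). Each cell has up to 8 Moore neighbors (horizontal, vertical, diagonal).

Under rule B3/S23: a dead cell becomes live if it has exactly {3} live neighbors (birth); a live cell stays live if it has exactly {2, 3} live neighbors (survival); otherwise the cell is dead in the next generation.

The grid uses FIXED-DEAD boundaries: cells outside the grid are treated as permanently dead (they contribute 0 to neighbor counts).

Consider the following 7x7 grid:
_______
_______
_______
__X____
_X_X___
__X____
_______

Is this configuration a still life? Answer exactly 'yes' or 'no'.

Compute generation 1 and compare to generation 0 (given above):
Generation 1:
_______
_______
_______
__X____
_X_X___
__X____
_______
The grids are IDENTICAL -> still life.

Answer: yes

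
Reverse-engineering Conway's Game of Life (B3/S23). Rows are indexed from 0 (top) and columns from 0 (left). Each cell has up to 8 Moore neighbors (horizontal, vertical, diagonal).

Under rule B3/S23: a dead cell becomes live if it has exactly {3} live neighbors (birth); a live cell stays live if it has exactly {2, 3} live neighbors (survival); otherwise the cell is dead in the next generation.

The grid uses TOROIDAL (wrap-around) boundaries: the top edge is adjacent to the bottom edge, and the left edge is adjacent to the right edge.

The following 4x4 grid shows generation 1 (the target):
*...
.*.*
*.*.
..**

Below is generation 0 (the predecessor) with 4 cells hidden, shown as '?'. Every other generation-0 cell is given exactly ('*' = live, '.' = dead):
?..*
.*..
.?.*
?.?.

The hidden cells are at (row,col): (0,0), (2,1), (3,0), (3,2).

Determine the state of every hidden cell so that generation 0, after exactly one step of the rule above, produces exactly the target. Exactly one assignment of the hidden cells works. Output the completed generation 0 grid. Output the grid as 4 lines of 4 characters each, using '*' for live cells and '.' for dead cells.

Hidden generation-0 cells (in order): (0,0), (2,1), (3,0), (3,2).
A hidden cell only influences target cells in its own 3x3 neighborhood. Try each of the 2^4 = 16 assignments, step the completed generation 0 forward once under B3/S23, and compare with the target:
  (0,0)=. (2,1)=. (3,0)=. (3,2)=. -> step gives (0,0)='.' but target has '*' -> reject
  (0,0)=. (2,1)=. (3,0)=. (3,2)=* -> step gives (0,0)='.' but target has '*' -> reject
  (0,0)=. (2,1)=. (3,0)=* (3,2)=. -> step gives (1,0)='*' but target has '.' -> reject
  (0,0)=. (2,1)=. (3,0)=* (3,2)=* -> step gives (0,1)='*' but target has '.' -> reject
  (0,0)=. (2,1)=* (3,0)=. (3,2)=. -> step gives (0,0)='.' but target has '*' -> reject
  (0,0)=. (2,1)=* (3,0)=. (3,2)=* -> step gives (0,0)='.' but target has '*' -> reject
  (0,0)=. (2,1)=* (3,0)=* (3,2)=. -> step gives (1,1)='.' but target has '*' -> reject
  (0,0)=. (2,1)=* (3,0)=* (3,2)=* -> step gives (0,1)='*' but target has '.' -> reject
  (0,0)=* (2,1)=. (3,0)=. (3,2)=. -> step gives (1,1)='.' but target has '*' -> reject
  (0,0)=* (2,1)=. (3,0)=. (3,2)=* -> step gives (0,1)='*' but target has '.' -> reject
  (0,0)=* (2,1)=. (3,0)=* (3,2)=. -> step gives (0,1)='*' but target has '.' -> reject
  (0,0)=* (2,1)=. (3,0)=* (3,2)=* -> step gives (0,2)='*' but target has '.' -> reject
  (0,0)=* (2,1)=* (3,0)=. (3,2)=. -> step reproduces the target at every cell -> ACCEPT
  (0,0)=* (2,1)=* (3,0)=. (3,2)=* -> step gives (0,1)='*' but target has '.' -> reject
  (0,0)=* (2,1)=* (3,0)=* (3,2)=. -> step gives (0,1)='*' but target has '.' -> reject
  (0,0)=* (2,1)=* (3,0)=* (3,2)=* -> step gives (0,2)='*' but target has '.' -> reject
Unique solution: (0,0)=live, (2,1)=live, (3,0)=dead, (3,2)=dead.
Check: live-neighbor counts of every cell in the completed generation 0:
2221
5243
3130
4233
Applying B3/S23 to generation 0 with these counts gives:
*...
.*.*
*.*.
..**
which matches the target exactly.

Answer: *..*
.*..
.*.*
....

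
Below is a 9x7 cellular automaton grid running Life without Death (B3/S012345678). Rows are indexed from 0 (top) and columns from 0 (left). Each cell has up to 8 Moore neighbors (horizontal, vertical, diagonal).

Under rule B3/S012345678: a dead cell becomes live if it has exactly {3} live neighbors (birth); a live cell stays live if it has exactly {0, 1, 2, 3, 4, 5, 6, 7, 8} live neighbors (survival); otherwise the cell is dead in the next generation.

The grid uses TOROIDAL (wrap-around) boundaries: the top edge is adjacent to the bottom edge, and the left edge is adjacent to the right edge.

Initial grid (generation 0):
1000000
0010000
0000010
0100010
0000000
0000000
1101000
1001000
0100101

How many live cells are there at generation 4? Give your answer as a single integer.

Simulating step by step:
Generation 0 (given above): 13 live cells
Generation 1: 17 live cells
1100000
0010000
0000010
0100010
0000000
0000000
1111000
1001101
0100101
Generation 2: 25 live cells
1110000
0110000
0000010
0100010
0000000
0110000
1111101
1001101
0111101
Generation 3: 30 live cells
1110000
1110000
0110010
0100010
0110000
0110000
1111101
1001101
0111101
Generation 4: 36 live cells
1110001
1111001
0110011
1100010
1110000
0110000
1111101
1001101
0111101
Population at generation 4: 36

Answer: 36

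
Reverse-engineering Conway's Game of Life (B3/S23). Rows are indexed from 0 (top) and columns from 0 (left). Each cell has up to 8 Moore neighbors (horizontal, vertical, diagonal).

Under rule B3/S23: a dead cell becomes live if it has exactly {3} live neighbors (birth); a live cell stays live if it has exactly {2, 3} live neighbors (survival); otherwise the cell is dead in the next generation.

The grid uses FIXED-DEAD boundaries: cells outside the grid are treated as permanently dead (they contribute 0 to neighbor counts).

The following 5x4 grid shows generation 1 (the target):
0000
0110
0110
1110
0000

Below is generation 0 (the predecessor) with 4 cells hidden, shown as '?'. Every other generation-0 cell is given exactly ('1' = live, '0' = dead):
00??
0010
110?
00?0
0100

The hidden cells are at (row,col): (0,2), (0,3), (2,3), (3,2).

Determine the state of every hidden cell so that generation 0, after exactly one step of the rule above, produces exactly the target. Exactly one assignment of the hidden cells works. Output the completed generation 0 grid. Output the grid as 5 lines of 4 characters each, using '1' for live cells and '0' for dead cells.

Answer: 0000
0010
1101
0000
0100

Derivation:
Hidden generation-0 cells (in order): (0,2), (0,3), (2,3), (3,2).
A hidden cell only influences target cells in its own 3x3 neighborhood. Try each of the 2^4 = 16 assignments, step the completed generation 0 forward once under B3/S23, and compare with the target:
  (0,2)=0 (0,3)=0 (2,3)=0 (3,2)=0 -> step gives (1,2)='0' but target has '1' -> reject
  (0,2)=0 (0,3)=0 (2,3)=0 (3,2)=1 -> step gives (1,2)='0' but target has '1' -> reject
  (0,2)=0 (0,3)=0 (2,3)=1 (3,2)=0 -> step reproduces the target at every cell -> ACCEPT
  (0,2)=0 (0,3)=0 (2,3)=1 (3,2)=1 -> step gives (2,2)='0' but target has '1' -> reject
  (0,2)=0 (0,3)=1 (2,3)=0 (3,2)=0 -> step gives (2,2)='0' but target has '1' -> reject
  (0,2)=0 (0,3)=1 (2,3)=0 (3,2)=1 -> step gives (3,1)='0' but target has '1' -> reject
  (0,2)=0 (0,3)=1 (2,3)=1 (3,2)=0 -> step gives (1,3)='1' but target has '0' -> reject
  (0,2)=0 (0,3)=1 (2,3)=1 (3,2)=1 -> step gives (1,3)='1' but target has '0' -> reject
  (0,2)=1 (0,3)=0 (2,3)=0 (3,2)=0 -> step gives (1,1)='0' but target has '1' -> reject
  (0,2)=1 (0,3)=0 (2,3)=0 (3,2)=1 -> step gives (1,1)='0' but target has '1' -> reject
  (0,2)=1 (0,3)=0 (2,3)=1 (3,2)=0 -> step gives (1,1)='0' but target has '1' -> reject
  (0,2)=1 (0,3)=0 (2,3)=1 (3,2)=1 -> step gives (1,1)='0' but target has '1' -> reject
  (0,2)=1 (0,3)=1 (2,3)=0 (3,2)=0 -> step gives (0,2)='1' but target has '0' -> reject
  (0,2)=1 (0,3)=1 (2,3)=0 (3,2)=1 -> step gives (0,2)='1' but target has '0' -> reject
  (0,2)=1 (0,3)=1 (2,3)=1 (3,2)=0 -> step gives (0,2)='1' but target has '0' -> reject
  (0,2)=1 (0,3)=1 (2,3)=1 (3,2)=1 -> step gives (0,2)='1' but target has '0' -> reject
Unique solution: (0,2)=dead, (0,3)=dead, (2,3)=live, (3,2)=dead.
Check: live-neighbor counts of every cell in the completed generation 0:
0111
2322
1231
3331
1010
Applying B3/S23 to generation 0 with these counts gives:
0000
0110
0110
1110
0000
which matches the target exactly.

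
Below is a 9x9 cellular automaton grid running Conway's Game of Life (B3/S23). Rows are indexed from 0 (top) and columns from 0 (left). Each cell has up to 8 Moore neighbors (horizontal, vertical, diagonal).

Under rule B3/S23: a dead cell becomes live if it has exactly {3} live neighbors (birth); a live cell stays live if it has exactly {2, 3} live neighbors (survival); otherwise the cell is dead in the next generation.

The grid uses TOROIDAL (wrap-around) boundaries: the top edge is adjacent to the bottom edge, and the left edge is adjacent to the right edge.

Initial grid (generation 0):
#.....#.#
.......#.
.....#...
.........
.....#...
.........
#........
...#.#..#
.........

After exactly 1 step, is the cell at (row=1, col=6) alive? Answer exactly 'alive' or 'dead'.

Answer: alive

Derivation:
Simulating step by step:
Generation 0 (given above): 10 live cells
Generation 1: 8 live cells
.......##
......###
.........
.........
.........
.........
.........
.........
#......##

Cell (1,6) at generation 1: 1 -> alive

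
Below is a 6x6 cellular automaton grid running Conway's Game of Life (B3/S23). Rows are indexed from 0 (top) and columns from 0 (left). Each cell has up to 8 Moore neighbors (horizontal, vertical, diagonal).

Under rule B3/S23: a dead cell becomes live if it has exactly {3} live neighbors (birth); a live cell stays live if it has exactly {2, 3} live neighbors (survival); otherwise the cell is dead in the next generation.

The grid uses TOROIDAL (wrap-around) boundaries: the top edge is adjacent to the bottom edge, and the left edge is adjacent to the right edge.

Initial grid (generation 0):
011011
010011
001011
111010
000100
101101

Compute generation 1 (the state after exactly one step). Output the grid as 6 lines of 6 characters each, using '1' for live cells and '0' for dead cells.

Answer: 000000
010000
001000
111010
000000
100001

Derivation:
Simulating step by step:
Generation 0 (given above): 19 live cells
Generation 1: 8 live cells
(generation 1 grid is the final answer)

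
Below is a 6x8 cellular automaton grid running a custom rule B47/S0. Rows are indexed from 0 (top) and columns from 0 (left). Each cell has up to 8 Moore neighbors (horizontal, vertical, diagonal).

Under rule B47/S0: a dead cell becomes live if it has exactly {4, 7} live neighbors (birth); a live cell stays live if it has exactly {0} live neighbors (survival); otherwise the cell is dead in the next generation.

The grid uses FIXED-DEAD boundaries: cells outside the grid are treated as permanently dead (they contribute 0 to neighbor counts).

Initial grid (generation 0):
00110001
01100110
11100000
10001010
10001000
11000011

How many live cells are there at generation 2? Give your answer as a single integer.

Answer: 2

Derivation:
Simulating step by step:
Generation 0 (given above): 19 live cells
Generation 1: 5 live cells
00000000
00010000
00000100
00000010
01000100
00000000
Generation 2: 2 live cells
00000000
00010000
00000000
00000000
01000000
00000000
Population at generation 2: 2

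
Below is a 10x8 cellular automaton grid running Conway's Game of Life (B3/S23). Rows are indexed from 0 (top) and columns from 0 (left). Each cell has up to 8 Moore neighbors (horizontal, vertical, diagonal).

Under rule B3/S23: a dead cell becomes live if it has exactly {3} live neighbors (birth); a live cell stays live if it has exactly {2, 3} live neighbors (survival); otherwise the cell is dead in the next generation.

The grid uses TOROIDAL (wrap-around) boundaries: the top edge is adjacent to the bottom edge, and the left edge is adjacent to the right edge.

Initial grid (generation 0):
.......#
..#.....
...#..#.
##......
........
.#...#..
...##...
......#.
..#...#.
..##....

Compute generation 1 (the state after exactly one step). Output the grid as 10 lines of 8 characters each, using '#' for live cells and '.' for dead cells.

Simulating step by step:
Generation 0 (given above): 15 live cells
Generation 1: 15 live cells
(generation 1 grid is the final answer)

Answer: ..##....
........
.##.....
........
##......
....#...
....##..
...#.#..
..##....
..##....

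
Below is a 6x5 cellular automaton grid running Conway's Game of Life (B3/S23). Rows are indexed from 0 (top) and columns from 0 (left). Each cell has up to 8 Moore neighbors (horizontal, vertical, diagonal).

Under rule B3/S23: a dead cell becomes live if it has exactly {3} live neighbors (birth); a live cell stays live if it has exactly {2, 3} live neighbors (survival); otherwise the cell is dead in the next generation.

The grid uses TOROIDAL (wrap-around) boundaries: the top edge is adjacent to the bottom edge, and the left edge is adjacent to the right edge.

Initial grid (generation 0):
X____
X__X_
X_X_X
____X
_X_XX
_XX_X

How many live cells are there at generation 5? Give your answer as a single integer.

Answer: 10

Derivation:
Simulating step by step:
Generation 0 (given above): 13 live cells
Generation 1: 14 live cells
X_XX_
X__X_
XX___
_XX__
_X__X
_XX_X
Generation 2: 7 live cells
X____
X__X_
X___X
__X__
_____
____X
Generation 3: 7 live cells
X____
XX___
XX_XX
_____
_____
_____
Generation 4: 8 live cells
XX___
__X__
_XX_X
X___X
_____
_____
Generation 5: 10 live cells
_X___
__XX_
_XX_X
XX_XX
_____
_____
Population at generation 5: 10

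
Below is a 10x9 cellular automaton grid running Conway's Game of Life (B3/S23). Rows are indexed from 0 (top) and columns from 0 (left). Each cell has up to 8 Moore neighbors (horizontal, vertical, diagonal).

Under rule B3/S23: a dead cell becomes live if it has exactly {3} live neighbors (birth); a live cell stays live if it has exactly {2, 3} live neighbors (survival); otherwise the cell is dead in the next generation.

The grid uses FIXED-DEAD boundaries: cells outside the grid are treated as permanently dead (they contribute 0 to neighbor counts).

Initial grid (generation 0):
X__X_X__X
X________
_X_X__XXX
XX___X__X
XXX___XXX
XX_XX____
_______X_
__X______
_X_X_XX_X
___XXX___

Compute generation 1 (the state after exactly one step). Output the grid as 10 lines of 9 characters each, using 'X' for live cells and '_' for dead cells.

Simulating step by step:
Generation 0 (given above): 34 live cells
Generation 1: 35 live cells
(generation 1 grid is the final answer)

Answer: _________
XXX_X_X_X
_XX___XXX
_____X___
___XXXXXX
X__X__X_X
_XXX_____
__X___XX_
___X_XX__
__XX_XX__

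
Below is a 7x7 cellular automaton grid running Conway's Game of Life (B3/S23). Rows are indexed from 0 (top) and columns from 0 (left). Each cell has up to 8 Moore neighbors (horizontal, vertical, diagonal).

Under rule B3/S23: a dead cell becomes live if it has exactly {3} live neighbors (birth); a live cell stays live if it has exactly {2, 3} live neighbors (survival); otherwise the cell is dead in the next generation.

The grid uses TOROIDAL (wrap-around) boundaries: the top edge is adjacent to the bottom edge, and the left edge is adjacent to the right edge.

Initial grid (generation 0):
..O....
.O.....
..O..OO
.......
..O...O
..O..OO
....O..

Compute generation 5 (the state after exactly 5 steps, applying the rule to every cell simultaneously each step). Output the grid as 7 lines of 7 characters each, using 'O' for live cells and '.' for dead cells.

Simulating step by step:
Generation 0 (given above): 11 live cells
Generation 1: 11 live cells
.......
.OO....
.......
.....OO
.....OO
...O.OO
...O.O.
Generation 2: 6 live cells
..O....
.......
.......
.....OO
O......
.......
.....OO
Generation 3: 3 live cells
.......
.......
.......
......O
......O
......O
.......
Generation 4: 3 live cells
.......
.......
.......
.......
O....OO
.......
.......
Generation 5: 3 live cells
(generation 5 grid is the final answer)

Answer: .......
.......
.......
......O
......O
......O
.......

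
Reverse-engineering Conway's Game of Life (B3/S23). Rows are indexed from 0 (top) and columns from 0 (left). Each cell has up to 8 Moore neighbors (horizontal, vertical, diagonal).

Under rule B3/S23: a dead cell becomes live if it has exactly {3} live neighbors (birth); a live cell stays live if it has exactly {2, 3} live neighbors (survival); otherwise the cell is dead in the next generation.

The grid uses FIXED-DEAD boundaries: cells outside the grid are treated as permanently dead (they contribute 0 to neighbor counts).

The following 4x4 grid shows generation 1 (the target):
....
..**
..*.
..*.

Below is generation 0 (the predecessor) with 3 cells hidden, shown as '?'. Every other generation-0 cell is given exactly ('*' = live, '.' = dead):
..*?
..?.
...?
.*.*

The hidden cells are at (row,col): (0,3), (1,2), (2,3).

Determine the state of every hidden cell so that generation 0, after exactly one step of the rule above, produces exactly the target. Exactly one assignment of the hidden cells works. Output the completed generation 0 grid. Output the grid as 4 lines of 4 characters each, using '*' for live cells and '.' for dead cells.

Hidden generation-0 cells (in order): (0,3), (1,2), (2,3).
A hidden cell only influences target cells in its own 3x3 neighborhood. Try each of the 2^3 = 8 assignments, step the completed generation 0 forward once under B3/S23, and compare with the target:
  (0,3)=. (1,2)=. (2,3)=. -> step gives (1,2)='.' but target has '*' -> reject
  (0,3)=. (1,2)=. (2,3)=* -> step gives (1,2)='.' but target has '*' -> reject
  (0,3)=. (1,2)=* (2,3)=. -> step gives (1,2)='.' but target has '*' -> reject
  (0,3)=. (1,2)=* (2,3)=* -> step gives (2,2)='.' but target has '*' -> reject
  (0,3)=* (1,2)=. (2,3)=. -> step gives (1,2)='.' but target has '*' -> reject
  (0,3)=* (1,2)=. (2,3)=* -> step reproduces the target at every cell -> ACCEPT
  (0,3)=* (1,2)=* (2,3)=. -> step gives (0,2)='*' but target has '.' -> reject
  (0,3)=* (1,2)=* (2,3)=* -> step gives (0,2)='*' but target has '.' -> reject
Unique solution: (0,3)=live, (1,2)=dead, (2,3)=live.
Check: live-neighbor counts of every cell in the completed generation 0:
0111
0133
1131
1031
Applying B3/S23 to generation 0 with these counts gives:
....
..**
..*.
..*.
which matches the target exactly.

Answer: ..**
....
...*
.*.*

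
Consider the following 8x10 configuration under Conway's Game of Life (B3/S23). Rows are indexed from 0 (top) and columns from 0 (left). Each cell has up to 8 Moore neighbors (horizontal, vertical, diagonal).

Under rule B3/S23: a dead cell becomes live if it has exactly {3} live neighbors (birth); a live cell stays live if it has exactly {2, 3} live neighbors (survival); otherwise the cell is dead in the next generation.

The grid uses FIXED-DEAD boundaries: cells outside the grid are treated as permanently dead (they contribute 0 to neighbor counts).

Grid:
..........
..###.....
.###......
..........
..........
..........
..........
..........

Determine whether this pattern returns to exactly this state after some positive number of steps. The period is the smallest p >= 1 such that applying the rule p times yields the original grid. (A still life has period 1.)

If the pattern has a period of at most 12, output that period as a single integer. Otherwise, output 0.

Simulating and comparing each generation to the original:
Gen 0 (original, given above): 6 live cells
Gen 1: 6 live cells, differs from original
Gen 2: 6 live cells, MATCHES original -> period = 2

Answer: 2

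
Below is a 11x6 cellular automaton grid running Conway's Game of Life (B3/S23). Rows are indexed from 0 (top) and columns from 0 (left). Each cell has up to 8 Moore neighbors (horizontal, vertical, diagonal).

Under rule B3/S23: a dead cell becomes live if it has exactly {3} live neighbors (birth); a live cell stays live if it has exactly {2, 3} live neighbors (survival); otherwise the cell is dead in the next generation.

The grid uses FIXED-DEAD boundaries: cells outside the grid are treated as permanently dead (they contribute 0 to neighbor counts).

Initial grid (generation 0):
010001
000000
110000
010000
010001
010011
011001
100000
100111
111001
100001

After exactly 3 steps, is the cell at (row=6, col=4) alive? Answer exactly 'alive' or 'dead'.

Answer: dead

Derivation:
Simulating step by step:
Generation 0 (given above): 24 live cells
Generation 1: 34 live cells
000000
110000
110000
011000
111011
110011
111011
101101
101111
101101
100000
Generation 2: 12 live cells
000000
110000
000000
000100
000011
000000
000000
100000
100001
101001
010000
Generation 3: 5 live cells
000000
000000
000000
000010
000010
000000
000000
000000
100000
100000
010000

Cell (6,4) at generation 3: 0 -> dead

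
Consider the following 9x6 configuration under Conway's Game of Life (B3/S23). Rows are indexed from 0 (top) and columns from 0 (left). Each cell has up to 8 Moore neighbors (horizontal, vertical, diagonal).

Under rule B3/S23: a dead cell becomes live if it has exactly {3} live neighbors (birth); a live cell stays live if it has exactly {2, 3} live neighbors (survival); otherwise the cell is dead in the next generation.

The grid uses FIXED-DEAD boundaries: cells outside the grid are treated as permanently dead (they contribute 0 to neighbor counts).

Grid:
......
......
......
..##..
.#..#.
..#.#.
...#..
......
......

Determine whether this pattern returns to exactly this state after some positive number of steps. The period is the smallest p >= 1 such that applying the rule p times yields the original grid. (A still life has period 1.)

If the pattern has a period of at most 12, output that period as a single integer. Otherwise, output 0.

Answer: 1

Derivation:
Simulating and comparing each generation to the original:
Gen 0 (original, given above): 7 live cells
Gen 1: 7 live cells, MATCHES original -> period = 1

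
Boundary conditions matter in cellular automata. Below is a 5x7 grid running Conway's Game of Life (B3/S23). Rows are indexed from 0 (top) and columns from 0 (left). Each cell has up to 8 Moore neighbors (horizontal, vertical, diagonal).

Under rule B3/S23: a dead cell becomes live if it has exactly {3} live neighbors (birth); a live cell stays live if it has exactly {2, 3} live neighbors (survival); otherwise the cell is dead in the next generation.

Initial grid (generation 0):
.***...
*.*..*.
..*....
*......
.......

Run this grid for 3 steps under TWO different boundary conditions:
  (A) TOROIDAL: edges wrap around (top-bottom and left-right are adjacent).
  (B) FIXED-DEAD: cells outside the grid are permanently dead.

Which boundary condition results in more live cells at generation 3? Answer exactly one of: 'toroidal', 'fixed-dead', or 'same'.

Answer: toroidal

Derivation:
Under TOROIDAL boundary, generation 3:
.*.*...
..*....
.......
.......
.......
Population = 3

Under FIXED-DEAD boundary, generation 3:
.......
.......
.......
.......
.......
Population = 0

Comparison: toroidal=3, fixed-dead=0 -> toroidal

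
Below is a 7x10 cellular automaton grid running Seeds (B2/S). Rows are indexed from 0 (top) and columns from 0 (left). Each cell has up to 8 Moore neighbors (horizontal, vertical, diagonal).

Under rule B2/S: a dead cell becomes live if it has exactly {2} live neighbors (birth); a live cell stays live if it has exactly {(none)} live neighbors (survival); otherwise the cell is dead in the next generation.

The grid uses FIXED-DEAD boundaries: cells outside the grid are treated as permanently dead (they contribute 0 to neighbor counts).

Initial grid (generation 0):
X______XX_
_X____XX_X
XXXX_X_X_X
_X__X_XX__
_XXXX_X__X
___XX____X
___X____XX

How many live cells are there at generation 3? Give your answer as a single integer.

Simulating step by step:
Generation 0 (given above): 30 live cells
Generation 1: 10 live cells
_X_______X
___XXX____
__________
_________X
X_________
_X_____X__
__X_______
Generation 2: 11 live cells
__XX_X____
__X_______
___X_X____
__________
_X______X_
X_X_______
_X________
Generation 3: 13 live cells
_X__X_____
_X___XX___
__X_X_____
__X_X_____
X_X_______
__________
X_X_______
Population at generation 3: 13

Answer: 13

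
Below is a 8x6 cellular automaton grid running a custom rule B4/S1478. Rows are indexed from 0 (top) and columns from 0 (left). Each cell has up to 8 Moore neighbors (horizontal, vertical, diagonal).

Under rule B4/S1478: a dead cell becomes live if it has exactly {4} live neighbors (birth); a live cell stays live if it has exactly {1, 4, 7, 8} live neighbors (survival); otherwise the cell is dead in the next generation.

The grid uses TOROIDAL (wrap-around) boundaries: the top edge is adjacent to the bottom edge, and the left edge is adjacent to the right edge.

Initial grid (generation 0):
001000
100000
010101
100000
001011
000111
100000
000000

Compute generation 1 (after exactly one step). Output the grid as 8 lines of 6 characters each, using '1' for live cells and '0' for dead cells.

Simulating step by step:
Generation 0 (given above): 13 live cells
Generation 1: 10 live cells
(generation 1 grid is the final answer)

Answer: 000000
000000
100000
000011
001111
000011
100000
000000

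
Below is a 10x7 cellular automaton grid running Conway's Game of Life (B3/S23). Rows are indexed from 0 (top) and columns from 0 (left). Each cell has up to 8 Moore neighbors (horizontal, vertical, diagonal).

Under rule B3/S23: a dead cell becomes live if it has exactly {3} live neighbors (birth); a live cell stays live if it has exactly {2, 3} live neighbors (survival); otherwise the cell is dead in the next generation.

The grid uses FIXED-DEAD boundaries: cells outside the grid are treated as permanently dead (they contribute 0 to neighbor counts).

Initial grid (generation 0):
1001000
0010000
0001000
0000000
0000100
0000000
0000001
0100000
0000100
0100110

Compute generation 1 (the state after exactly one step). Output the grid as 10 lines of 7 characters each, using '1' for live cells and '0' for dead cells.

Simulating step by step:
Generation 0 (given above): 11 live cells
Generation 1: 6 live cells
(generation 1 grid is the final answer)

Answer: 0000000
0011000
0000000
0000000
0000000
0000000
0000000
0000000
0000110
0000110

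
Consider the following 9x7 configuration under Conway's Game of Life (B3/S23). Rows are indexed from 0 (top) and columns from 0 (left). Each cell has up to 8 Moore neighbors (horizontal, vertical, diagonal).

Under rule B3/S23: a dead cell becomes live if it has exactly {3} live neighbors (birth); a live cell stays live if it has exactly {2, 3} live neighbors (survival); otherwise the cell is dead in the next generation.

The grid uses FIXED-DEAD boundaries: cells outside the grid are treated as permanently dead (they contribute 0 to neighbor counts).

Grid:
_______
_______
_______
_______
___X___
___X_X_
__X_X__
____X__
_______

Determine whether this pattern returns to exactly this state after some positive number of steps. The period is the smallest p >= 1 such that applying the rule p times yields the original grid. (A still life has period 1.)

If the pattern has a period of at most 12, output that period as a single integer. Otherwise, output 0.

Answer: 2

Derivation:
Simulating and comparing each generation to the original:
Gen 0 (original, given above): 6 live cells
Gen 1: 6 live cells, differs from original
Gen 2: 6 live cells, MATCHES original -> period = 2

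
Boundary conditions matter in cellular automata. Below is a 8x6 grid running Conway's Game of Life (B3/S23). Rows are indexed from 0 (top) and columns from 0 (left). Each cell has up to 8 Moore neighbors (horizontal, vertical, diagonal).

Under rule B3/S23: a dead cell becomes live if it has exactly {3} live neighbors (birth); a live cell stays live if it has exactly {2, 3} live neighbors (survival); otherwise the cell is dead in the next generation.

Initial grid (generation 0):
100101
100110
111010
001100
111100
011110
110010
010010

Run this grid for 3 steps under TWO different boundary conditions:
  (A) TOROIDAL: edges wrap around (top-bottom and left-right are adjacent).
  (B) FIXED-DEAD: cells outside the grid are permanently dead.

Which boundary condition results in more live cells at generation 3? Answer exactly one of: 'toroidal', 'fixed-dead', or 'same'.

Under TOROIDAL boundary, generation 3:
110010
110100
110010
000110
000001
000100
000100
010010
Population = 16

Under FIXED-DEAD boundary, generation 3:
000000
000011
000011
000000
000000
000011
110011
110000
Population = 12

Comparison: toroidal=16, fixed-dead=12 -> toroidal

Answer: toroidal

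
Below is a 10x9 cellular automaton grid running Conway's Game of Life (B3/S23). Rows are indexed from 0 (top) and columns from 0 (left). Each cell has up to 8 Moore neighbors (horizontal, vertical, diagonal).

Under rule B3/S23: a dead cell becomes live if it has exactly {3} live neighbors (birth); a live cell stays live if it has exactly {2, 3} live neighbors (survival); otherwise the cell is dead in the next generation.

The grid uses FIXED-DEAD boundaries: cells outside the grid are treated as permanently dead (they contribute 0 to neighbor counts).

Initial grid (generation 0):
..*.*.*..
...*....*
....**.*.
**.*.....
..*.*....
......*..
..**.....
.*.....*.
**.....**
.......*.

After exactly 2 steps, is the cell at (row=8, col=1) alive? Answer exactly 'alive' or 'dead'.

Simulating step by step:
Generation 0 (given above): 23 live cells
Generation 1: 27 live cells
...*.....
...*..**.
..***....
.***.*...
.***.....
..*......
..*......
**.....**
**....***
.......**
Generation 2: 14 live cells
.........
.........
.*...**..
.........
....*....
.........
..*......
*.*...*.*
**....*..
......*.*

Cell (8,1) at generation 2: 1 -> alive

Answer: alive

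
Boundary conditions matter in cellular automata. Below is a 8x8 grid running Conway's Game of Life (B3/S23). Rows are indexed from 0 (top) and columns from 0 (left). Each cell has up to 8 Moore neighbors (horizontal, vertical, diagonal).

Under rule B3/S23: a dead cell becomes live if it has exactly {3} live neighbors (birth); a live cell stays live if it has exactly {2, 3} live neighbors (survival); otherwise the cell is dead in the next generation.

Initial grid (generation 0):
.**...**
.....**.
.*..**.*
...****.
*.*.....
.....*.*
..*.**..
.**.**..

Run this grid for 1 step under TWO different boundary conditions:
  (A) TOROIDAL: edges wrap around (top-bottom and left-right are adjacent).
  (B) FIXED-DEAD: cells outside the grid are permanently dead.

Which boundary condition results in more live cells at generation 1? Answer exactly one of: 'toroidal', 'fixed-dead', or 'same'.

Answer: toroidal

Derivation:
Under TOROIDAL boundary, generation 1:
*****..*
.**.*...
...*...*
****..**
...*...*
.*.****.
.**.....
*...*...
Population = 28

Under FIXED-DEAD boundary, generation 1:
.....***
.**.*...
...*...*
.***..*.
...*....
.*.****.
.**.....
.**.**..
Population = 24

Comparison: toroidal=28, fixed-dead=24 -> toroidal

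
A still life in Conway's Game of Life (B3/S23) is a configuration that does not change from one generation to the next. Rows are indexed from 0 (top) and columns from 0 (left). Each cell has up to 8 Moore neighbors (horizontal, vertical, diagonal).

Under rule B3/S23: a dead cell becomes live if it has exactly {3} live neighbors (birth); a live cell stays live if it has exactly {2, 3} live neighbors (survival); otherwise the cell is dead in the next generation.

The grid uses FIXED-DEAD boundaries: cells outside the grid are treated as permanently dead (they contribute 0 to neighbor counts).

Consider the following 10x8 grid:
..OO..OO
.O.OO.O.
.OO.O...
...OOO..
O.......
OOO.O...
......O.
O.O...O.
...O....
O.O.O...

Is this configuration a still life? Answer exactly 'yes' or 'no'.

Answer: no

Derivation:
Compute generation 1 and compare to generation 0 (given above):
Generation 1:
..OOOOOO
.O..O.OO
.O......
.OOOOO..
O.O..O..
OO......
O.OO.O..
........
..OO....
...O....
Cell (0,4) differs: gen0=0 vs gen1=1 -> NOT a still life.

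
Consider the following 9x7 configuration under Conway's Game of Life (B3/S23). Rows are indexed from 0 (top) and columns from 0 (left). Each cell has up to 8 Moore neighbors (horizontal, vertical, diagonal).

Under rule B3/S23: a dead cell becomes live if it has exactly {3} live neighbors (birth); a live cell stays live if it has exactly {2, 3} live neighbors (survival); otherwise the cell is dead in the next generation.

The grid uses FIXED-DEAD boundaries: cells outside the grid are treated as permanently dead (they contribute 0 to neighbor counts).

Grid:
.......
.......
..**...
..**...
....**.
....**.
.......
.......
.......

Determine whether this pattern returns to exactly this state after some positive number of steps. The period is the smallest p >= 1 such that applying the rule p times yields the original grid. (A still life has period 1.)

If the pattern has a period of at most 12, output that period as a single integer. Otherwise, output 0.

Answer: 2

Derivation:
Simulating and comparing each generation to the original:
Gen 0 (original, given above): 8 live cells
Gen 1: 6 live cells, differs from original
Gen 2: 8 live cells, MATCHES original -> period = 2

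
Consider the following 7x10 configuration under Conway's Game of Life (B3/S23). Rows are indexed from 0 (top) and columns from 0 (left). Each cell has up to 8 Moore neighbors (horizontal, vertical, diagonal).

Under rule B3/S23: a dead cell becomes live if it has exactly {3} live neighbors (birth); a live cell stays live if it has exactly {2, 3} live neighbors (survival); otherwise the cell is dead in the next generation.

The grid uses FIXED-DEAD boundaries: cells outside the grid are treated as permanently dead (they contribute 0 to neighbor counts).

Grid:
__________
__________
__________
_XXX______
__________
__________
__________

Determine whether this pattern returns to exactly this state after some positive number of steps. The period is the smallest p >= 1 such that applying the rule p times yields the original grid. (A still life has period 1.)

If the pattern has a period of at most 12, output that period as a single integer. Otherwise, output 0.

Simulating and comparing each generation to the original:
Gen 0 (original, given above): 3 live cells
Gen 1: 3 live cells, differs from original
Gen 2: 3 live cells, MATCHES original -> period = 2

Answer: 2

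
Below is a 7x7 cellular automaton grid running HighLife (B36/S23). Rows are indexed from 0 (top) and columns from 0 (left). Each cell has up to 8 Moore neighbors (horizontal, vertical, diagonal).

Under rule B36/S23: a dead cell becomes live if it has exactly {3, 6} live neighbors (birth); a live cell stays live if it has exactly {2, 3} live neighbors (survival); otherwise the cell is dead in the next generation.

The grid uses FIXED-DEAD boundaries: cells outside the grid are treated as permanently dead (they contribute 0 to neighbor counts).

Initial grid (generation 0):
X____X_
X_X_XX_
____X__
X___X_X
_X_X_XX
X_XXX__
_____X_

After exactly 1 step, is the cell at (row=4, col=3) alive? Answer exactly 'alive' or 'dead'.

Answer: dead

Derivation:
Simulating step by step:
Generation 0 (given above): 19 live cells
Generation 1: 21 live cells
_X__XX_
_X_XXX_
_X__X__
___XX_X
XX____X
_XXX__X
___XX__

Cell (4,3) at generation 1: 0 -> dead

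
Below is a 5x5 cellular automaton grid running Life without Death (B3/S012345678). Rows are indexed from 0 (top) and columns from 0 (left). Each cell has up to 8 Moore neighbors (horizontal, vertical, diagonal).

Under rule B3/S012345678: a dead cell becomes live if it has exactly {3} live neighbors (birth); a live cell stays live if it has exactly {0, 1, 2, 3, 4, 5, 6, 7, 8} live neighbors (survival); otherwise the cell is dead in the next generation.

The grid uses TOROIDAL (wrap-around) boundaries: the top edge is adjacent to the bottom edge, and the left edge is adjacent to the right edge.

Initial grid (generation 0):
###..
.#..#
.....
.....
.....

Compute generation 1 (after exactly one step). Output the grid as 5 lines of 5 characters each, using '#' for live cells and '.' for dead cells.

Answer: ###..
.##.#
.....
.....
.#...

Derivation:
Simulating step by step:
Generation 0 (given above): 5 live cells
Generation 1: 7 live cells
(generation 1 grid is the final answer)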